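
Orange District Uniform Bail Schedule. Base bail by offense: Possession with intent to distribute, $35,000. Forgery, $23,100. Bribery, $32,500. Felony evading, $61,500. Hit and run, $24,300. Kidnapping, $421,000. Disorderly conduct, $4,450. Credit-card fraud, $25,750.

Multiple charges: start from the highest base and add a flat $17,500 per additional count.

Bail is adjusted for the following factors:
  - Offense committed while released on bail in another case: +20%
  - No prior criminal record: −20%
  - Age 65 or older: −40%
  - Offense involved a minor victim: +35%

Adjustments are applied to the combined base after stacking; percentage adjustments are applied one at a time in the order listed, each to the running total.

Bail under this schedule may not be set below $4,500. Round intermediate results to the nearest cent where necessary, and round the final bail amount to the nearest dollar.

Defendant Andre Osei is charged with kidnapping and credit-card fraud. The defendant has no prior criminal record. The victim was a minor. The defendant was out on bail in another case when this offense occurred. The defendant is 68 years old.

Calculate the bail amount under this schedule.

$340,978

Base amounts from the schedule: kidnapping $421,000; credit-card fraud $25,750.
Stacking rule: highest base plus $17,500 per additional charge. Highest is kidnapping at $421,000; 1 additional charge → +$17,500. Combined base = $438,500.
Offense committed while released on bail in another case (+20%): $438,500 × 1.2 = $526,200.
No prior criminal record (−20%): $526,200 × 0.8 = $420,960.
Age 65 or older (−40%): $420,960 × 0.6 = $252,576.
Offense involved a minor victim (+35%): $252,576 × 1.35 = $340,977.60.
$340,977.60 is at or above the $4,500 minimum.
Rounded to the nearest dollar: $340,978.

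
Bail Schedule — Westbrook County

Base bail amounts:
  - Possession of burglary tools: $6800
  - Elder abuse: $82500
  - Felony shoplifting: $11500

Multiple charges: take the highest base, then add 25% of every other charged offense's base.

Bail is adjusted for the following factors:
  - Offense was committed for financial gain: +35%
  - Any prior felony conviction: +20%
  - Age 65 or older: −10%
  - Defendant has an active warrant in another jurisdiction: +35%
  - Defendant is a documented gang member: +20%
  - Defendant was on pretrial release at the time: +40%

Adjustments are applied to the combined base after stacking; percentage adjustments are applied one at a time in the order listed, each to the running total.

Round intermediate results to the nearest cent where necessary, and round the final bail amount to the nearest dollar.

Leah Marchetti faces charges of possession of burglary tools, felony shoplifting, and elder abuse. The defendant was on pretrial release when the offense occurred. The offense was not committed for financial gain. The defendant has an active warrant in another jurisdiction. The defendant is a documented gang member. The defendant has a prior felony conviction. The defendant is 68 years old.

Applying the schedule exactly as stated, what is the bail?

$213285

Base amounts from the schedule: possession of burglary tools $6800; felony shoplifting $11500; elder abuse $82500.
Stacking rule: highest base plus 25% of each additional charge. Highest is elder abuse at $82500. Additional: $6800 × 25% = $1700; $11500 × 25% = $2875. Combined base = $82500 + $4575 = $87075.
Any prior felony conviction (+20%): $87075 × 1.2 = $104490.
Age 65 or older (−10%): $104490 × 0.9 = $94041.
Defendant has an active warrant in another jurisdiction (+35%): $94041 × 1.35 = $126955.35.
Defendant is a documented gang member (+20%): $126955.35 × 1.2 = $152346.42.
Defendant was on pretrial release at the time (+40%): $152346.42 × 1.4 = $213284.99.
Rounded to the nearest dollar: $213285.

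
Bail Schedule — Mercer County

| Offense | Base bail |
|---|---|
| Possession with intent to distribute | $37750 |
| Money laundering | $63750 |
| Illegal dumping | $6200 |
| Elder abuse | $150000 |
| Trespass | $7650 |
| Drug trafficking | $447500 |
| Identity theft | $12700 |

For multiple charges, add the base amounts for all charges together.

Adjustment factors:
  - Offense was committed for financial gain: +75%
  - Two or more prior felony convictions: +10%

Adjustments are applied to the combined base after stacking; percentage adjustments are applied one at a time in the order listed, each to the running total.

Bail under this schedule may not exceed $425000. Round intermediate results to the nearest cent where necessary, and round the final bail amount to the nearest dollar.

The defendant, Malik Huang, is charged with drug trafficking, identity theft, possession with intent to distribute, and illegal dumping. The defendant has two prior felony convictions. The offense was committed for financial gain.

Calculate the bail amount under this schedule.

Base amounts from the schedule: drug trafficking $447500; identity theft $12700; possession with intent to distribute $37750; illegal dumping $6200.
Stacking rule: sum of all bases. $447500 + $12700 + $37750 + $6200 = $504150.
Offense was committed for financial gain (+75%): $504150 × 1.75 = $882262.50.
Two or more prior felony convictions (+10%): $882262.50 × 1.1 = $970488.75.
Result $970488.75 exceeds the maximum of $425000; bail is capped at $425000.

$425000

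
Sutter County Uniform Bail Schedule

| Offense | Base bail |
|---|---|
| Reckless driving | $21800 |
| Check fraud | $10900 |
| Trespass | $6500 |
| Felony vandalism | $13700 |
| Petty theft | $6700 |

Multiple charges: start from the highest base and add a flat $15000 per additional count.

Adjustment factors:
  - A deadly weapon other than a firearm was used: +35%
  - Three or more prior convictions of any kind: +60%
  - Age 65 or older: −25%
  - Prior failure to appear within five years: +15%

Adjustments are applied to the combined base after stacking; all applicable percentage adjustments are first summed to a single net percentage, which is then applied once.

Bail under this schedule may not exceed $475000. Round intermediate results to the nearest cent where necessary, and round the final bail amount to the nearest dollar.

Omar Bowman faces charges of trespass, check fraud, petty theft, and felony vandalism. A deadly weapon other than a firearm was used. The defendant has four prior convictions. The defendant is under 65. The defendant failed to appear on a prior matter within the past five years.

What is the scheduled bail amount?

Base amounts from the schedule: trespass $6500; check fraud $10900; petty theft $6700; felony vandalism $13700.
Stacking rule: highest base plus $15000 per additional charge. Highest is felony vandalism at $13700; 3 additional charges → +$45000. Combined base = $58700.
Net percentage adjustment: +35% +60% +15% = +110%. $58700 × 2.1 = $123270.
$123270 is within the $475000 maximum.

$123270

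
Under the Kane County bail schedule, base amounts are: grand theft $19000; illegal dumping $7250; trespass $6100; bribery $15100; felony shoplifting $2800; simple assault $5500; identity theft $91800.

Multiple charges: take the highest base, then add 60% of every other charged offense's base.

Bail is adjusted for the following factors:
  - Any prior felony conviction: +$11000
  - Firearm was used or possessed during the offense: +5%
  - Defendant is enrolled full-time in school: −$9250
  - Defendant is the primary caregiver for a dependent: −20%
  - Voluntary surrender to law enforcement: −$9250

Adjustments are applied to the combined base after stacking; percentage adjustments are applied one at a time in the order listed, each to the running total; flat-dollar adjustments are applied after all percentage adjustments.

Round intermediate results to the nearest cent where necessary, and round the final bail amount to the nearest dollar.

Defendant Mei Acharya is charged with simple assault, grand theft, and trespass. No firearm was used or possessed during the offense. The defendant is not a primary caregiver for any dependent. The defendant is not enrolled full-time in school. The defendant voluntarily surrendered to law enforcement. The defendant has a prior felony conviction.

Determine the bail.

Base amounts from the schedule: simple assault $5500; grand theft $19000; trespass $6100.
Stacking rule: highest base plus 60% of each additional charge. Highest is grand theft at $19000. Additional: $5500 × 60% = $3300; $6100 × 60% = $3660. Combined base = $19000 + $6960 = $25960.
Any prior felony conviction (+$11000 flat): $25960 + $11000 = $36960.
Voluntary surrender to law enforcement (−$9250 flat): $36960 − $9250 = $27710.

$27710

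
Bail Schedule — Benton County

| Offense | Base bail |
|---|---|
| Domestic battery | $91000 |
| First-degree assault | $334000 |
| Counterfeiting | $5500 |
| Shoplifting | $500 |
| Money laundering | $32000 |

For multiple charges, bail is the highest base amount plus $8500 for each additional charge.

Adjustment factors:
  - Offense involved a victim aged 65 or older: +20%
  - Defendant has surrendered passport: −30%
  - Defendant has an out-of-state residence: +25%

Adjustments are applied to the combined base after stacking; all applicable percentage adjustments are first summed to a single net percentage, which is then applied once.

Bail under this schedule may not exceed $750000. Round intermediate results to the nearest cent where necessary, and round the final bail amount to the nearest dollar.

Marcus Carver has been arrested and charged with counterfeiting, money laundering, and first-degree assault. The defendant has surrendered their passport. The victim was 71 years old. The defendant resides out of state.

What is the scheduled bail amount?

Base amounts from the schedule: counterfeiting $5500; money laundering $32000; first-degree assault $334000.
Stacking rule: highest base plus $8500 per additional charge. Highest is first-degree assault at $334000; 2 additional charges → +$17000. Combined base = $351000.
Net percentage adjustment: +20% −30% +25% = +15%. $351000 × 1.15 = $403650.
$403650 is within the $750000 maximum.

$403650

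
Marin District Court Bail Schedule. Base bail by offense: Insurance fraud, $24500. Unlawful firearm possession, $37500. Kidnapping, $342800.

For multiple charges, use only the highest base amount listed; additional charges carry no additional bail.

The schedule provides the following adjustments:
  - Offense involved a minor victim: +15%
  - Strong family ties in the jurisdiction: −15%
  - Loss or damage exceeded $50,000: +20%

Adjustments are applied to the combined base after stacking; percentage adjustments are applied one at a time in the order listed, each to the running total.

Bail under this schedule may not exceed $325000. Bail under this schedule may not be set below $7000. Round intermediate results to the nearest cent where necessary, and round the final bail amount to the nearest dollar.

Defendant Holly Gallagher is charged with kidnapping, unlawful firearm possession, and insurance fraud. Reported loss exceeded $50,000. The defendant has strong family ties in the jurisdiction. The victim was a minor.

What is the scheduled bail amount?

$325000

Base amounts from the schedule: kidnapping $342800; unlawful firearm possession $37500; insurance fraud $24500.
Stacking rule: use the highest base only. Highest is kidnapping at $342800. Combined base = $342800.
Offense involved a minor victim (+15%): $342800 × 1.15 = $394220.
Strong family ties in the jurisdiction (−15%): $394220 × 0.85 = $335087.
Loss or damage exceeded $50,000 (+20%): $335087 × 1.2 = $402104.40.
Result $402104.40 exceeds the maximum of $325000; bail is capped at $325000.
$325000 is at or above the $7000 minimum.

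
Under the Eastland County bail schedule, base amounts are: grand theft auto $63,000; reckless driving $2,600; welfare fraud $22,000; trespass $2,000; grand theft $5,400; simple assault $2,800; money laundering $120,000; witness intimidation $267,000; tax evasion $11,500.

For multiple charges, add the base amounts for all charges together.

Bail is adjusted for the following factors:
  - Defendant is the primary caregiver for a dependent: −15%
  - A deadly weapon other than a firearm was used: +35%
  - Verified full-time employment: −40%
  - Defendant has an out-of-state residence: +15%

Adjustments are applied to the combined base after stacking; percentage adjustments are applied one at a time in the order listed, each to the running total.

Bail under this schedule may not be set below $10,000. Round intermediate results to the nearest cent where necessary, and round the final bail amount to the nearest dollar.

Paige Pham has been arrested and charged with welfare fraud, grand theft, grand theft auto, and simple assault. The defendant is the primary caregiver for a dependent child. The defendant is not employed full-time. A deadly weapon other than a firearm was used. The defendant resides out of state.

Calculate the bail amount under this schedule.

Base amounts from the schedule: welfare fraud $22,000; grand theft $5,400; grand theft auto $63,000; simple assault $2,800.
Stacking rule: sum of all bases. $22,000 + $5,400 + $63,000 + $2,800 = $93,200.
Defendant is the primary caregiver for a dependent (−15%): $93,200 × 0.85 = $79,220.
A deadly weapon other than a firearm was used (+35%): $79,220 × 1.35 = $106,947.
Defendant has an out-of-state residence (+15%): $106,947 × 1.15 = $122,989.05.
$122,989.05 is at or above the $10,000 minimum.
Rounded to the nearest dollar: $122,989.

$122,989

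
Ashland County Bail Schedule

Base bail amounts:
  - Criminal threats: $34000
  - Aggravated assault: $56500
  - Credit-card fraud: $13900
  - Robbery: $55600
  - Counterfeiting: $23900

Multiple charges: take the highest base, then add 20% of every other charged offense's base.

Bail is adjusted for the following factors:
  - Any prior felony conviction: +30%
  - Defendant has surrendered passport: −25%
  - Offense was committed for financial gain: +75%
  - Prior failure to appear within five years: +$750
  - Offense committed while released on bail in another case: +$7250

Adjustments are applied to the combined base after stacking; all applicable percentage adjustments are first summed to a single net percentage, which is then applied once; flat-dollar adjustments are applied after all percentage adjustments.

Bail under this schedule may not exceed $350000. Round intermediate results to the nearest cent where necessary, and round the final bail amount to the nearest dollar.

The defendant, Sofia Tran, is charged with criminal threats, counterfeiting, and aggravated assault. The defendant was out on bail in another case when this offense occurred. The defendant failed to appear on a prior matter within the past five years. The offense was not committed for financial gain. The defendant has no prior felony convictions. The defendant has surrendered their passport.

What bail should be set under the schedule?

Base amounts from the schedule: criminal threats $34000; counterfeiting $23900; aggravated assault $56500.
Stacking rule: highest base plus 20% of each additional charge. Highest is aggravated assault at $56500. Additional: $34000 × 20% = $6800; $23900 × 20% = $4780. Combined base = $56500 + $11580 = $68080.
Defendant has surrendered passport (−25%): $68080 × 0.75 = $51060.
Prior failure to appear within five years (+$750 flat): $51060 + $750 = $51810.
Offense committed while released on bail in another case (+$7250 flat): $51810 + $7250 = $59060.
$59060 is within the $350000 maximum.

$59060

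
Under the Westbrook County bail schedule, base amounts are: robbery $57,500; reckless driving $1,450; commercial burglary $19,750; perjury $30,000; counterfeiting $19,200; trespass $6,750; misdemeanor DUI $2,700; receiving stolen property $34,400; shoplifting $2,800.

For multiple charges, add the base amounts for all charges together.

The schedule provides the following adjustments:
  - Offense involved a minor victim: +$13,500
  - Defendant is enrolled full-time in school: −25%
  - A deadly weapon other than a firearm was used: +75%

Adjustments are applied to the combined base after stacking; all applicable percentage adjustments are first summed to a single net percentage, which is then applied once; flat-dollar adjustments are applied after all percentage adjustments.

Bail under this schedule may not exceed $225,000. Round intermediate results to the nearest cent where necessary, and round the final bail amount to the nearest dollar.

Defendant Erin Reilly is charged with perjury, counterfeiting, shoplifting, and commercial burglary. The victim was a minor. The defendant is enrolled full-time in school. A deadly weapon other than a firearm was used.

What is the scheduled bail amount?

Base amounts from the schedule: perjury $30,000; counterfeiting $19,200; shoplifting $2,800; commercial burglary $19,750.
Stacking rule: sum of all bases. $30,000 + $19,200 + $2,800 + $19,750 = $71,750.
Net percentage adjustment: −25% +75% = +50%. $71,750 × 1.5 = $107,625.
Offense involved a minor victim (+$13,500 flat): $107,625 + $13,500 = $121,125.
$121,125 is within the $225,000 maximum.

$121,125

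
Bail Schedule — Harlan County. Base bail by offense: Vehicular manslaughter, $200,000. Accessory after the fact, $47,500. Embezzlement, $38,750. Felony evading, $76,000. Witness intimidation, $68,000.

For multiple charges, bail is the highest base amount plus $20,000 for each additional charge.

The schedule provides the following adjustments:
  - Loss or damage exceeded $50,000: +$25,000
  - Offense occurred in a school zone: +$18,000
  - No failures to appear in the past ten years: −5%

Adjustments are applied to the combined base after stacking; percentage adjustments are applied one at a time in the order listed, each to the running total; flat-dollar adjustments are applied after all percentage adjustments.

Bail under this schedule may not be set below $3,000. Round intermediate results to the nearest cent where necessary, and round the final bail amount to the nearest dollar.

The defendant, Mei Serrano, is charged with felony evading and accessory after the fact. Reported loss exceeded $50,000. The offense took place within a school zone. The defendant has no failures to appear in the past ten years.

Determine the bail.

$134,200

Base amounts from the schedule: felony evading $76,000; accessory after the fact $47,500.
Stacking rule: highest base plus $20,000 per additional charge. Highest is felony evading at $76,000; 1 additional charge → +$20,000. Combined base = $96,000.
No failures to appear in the past ten years (−5%): $96,000 × 0.95 = $91,200.
Loss or damage exceeded $50,000 (+$25,000 flat): $91,200 + $25,000 = $116,200.
Offense occurred in a school zone (+$18,000 flat): $116,200 + $18,000 = $134,200.
$134,200 is at or above the $3,000 minimum.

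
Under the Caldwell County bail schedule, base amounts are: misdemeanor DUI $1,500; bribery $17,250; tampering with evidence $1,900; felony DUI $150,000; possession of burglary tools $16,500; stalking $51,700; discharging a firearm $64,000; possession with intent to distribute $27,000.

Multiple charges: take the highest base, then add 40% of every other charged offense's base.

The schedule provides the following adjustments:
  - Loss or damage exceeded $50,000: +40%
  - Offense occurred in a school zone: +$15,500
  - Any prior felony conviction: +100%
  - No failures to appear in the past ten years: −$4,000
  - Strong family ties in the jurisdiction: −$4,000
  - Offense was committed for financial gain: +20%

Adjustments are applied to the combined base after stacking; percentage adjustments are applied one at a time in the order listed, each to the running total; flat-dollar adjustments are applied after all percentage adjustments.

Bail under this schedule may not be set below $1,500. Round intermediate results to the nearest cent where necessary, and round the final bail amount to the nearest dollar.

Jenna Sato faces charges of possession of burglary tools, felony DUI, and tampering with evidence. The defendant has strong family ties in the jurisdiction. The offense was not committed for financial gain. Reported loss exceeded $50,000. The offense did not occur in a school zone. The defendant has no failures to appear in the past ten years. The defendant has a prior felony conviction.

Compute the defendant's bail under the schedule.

$432,608

Base amounts from the schedule: possession of burglary tools $16,500; felony DUI $150,000; tampering with evidence $1,900.
Stacking rule: highest base plus 40% of each additional charge. Highest is felony DUI at $150,000. Additional: $16,500 × 40% = $6,600; $1,900 × 40% = $760. Combined base = $150,000 + $7,360 = $157,360.
Loss or damage exceeded $50,000 (+40%): $157,360 × 1.4 = $220,304.
Any prior felony conviction (+100%): $220,304 × 2 = $440,608.
No failures to appear in the past ten years (−$4,000 flat): $440,608 − $4,000 = $436,608.
Strong family ties in the jurisdiction (−$4,000 flat): $436,608 − $4,000 = $432,608.
$432,608 is at or above the $1,500 minimum.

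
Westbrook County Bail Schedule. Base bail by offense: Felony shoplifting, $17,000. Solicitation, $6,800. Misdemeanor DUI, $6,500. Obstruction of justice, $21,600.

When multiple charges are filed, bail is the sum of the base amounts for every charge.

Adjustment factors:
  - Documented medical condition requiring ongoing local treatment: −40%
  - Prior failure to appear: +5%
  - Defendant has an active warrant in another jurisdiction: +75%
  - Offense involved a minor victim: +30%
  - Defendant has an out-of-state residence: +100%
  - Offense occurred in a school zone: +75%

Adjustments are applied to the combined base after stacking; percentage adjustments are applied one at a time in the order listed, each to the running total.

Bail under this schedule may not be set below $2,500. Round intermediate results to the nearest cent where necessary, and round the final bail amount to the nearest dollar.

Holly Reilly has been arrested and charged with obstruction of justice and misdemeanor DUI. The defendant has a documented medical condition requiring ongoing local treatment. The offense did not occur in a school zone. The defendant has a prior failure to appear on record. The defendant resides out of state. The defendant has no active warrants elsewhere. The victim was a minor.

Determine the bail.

Base amounts from the schedule: obstruction of justice $21,600; misdemeanor DUI $6,500.
Stacking rule: sum of all bases. $21,600 + $6,500 = $28,100.
Documented medical condition requiring ongoing local treatment (−40%): $28,100 × 0.6 = $16,860.
Prior failure to appear (+5%): $16,860 × 1.05 = $17,703.
Offense involved a minor victim (+30%): $17,703 × 1.3 = $23,013.90.
Defendant has an out-of-state residence (+100%): $23,013.90 × 2 = $46,027.80.
$46,027.80 is at or above the $2,500 minimum.
Rounded to the nearest dollar: $46,028.

$46,028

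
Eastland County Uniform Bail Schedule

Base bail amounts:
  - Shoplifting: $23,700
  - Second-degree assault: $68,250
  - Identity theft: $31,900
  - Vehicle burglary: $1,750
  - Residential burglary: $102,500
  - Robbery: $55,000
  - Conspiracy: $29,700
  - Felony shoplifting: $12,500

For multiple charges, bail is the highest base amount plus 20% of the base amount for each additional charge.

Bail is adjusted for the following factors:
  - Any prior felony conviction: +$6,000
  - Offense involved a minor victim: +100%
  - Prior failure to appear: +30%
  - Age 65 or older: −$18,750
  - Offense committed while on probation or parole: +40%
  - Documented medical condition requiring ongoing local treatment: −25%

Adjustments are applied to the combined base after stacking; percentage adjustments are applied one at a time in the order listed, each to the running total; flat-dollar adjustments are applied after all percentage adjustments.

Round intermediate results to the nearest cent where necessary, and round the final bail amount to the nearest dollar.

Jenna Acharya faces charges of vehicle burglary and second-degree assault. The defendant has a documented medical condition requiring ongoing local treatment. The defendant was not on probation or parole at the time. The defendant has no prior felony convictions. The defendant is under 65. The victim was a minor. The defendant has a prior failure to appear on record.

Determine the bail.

Base amounts from the schedule: vehicle burglary $1,750; second-degree assault $68,250.
Stacking rule: highest base plus 20% of each additional charge. Highest is second-degree assault at $68,250. Additional: $1,750 × 20% = $350. Combined base = $68,250 + $350 = $68,600.
Offense involved a minor victim (+100%): $68,600 × 2 = $137,200.
Prior failure to appear (+30%): $137,200 × 1.3 = $178,360.
Documented medical condition requiring ongoing local treatment (−25%): $178,360 × 0.75 = $133,770.

$133,770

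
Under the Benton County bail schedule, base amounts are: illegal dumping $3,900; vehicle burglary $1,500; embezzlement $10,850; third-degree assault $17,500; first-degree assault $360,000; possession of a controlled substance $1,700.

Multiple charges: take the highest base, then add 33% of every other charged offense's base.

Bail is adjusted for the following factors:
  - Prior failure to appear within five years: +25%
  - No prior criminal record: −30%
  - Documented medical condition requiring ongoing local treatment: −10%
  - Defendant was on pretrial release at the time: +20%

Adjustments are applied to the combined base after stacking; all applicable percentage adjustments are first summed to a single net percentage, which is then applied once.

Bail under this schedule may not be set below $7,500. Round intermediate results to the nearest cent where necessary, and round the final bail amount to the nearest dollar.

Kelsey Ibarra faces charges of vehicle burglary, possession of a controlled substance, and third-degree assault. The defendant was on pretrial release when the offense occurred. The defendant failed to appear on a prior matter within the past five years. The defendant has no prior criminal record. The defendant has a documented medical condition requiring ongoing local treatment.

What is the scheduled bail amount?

$19,484

Base amounts from the schedule: vehicle burglary $1,500; possession of a controlled substance $1,700; third-degree assault $17,500.
Stacking rule: highest base plus 33% of each additional charge. Highest is third-degree assault at $17,500. Additional: $1,500 × 33% = $495; $1,700 × 33% = $561. Combined base = $17,500 + $1,056 = $18,556.
Net percentage adjustment: +25% −30% −10% +20% = +5%. $18,556 × 1.05 = $19,483.80.
$19,483.80 is at or above the $7,500 minimum.
Rounded to the nearest dollar: $19,484.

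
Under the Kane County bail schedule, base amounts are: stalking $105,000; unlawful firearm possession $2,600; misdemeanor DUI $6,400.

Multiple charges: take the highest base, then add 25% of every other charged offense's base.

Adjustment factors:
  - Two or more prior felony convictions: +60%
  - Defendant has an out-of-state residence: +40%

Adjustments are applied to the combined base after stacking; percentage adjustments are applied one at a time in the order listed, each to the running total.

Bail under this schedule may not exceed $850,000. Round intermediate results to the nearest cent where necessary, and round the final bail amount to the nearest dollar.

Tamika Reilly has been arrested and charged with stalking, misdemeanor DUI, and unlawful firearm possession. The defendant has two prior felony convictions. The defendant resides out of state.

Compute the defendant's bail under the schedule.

Base amounts from the schedule: stalking $105,000; misdemeanor DUI $6,400; unlawful firearm possession $2,600.
Stacking rule: highest base plus 25% of each additional charge. Highest is stalking at $105,000. Additional: $6,400 × 25% = $1,600; $2,600 × 25% = $650. Combined base = $105,000 + $2,250 = $107,250.
Two or more prior felony convictions (+60%): $107,250 × 1.6 = $171,600.
Defendant has an out-of-state residence (+40%): $171,600 × 1.4 = $240,240.
$240,240 is within the $850,000 maximum.

$240,240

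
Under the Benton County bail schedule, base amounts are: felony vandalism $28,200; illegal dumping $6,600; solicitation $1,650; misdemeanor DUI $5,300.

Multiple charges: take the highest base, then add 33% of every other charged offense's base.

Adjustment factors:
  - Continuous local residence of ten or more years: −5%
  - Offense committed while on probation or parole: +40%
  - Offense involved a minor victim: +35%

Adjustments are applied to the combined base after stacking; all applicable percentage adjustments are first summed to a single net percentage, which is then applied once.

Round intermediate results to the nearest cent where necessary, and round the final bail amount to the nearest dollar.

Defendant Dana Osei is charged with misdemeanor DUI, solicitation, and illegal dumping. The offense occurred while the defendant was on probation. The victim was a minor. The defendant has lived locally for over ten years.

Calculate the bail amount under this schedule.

Base amounts from the schedule: misdemeanor DUI $5,300; solicitation $1,650; illegal dumping $6,600.
Stacking rule: highest base plus 33% of each additional charge. Highest is illegal dumping at $6,600. Additional: $5,300 × 33% = $1,749; $1,650 × 33% = $544.50. Combined base = $6,600 + $2,293.50 = $8,893.50.
Net percentage adjustment: −5% +40% +35% = +70%. $8,893.50 × 1.7 = $15,118.95.
Rounded to the nearest dollar: $15,119.

$15,119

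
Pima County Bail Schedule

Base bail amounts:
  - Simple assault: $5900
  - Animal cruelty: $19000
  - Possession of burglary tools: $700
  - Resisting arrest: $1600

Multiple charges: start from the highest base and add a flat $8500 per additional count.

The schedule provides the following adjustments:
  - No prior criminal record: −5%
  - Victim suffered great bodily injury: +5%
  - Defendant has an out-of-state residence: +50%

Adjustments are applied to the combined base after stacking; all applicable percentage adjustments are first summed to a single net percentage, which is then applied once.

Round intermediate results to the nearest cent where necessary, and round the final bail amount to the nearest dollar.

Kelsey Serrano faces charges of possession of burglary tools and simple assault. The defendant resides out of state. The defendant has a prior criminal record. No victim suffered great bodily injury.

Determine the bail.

Base amounts from the schedule: possession of burglary tools $700; simple assault $5900.
Stacking rule: highest base plus $8500 per additional charge. Highest is simple assault at $5900; 1 additional charge → +$8500. Combined base = $14400.
Defendant has an out-of-state residence (+50%): $14400 × 1.5 = $21600.

$21600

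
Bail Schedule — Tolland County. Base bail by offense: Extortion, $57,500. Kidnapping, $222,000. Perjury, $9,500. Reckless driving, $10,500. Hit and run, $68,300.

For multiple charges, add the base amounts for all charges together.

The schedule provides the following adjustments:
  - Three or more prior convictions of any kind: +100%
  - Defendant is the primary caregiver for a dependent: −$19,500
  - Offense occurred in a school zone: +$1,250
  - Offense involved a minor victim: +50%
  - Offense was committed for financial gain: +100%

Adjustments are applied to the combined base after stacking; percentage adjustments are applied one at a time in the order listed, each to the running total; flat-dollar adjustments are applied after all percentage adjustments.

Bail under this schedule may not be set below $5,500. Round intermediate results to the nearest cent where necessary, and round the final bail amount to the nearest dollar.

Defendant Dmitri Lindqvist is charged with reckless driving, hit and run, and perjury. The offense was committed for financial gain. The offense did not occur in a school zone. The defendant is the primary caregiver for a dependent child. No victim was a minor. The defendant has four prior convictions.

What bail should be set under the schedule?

$333,700

Base amounts from the schedule: reckless driving $10,500; hit and run $68,300; perjury $9,500.
Stacking rule: sum of all bases. $10,500 + $68,300 + $9,500 = $88,300.
Three or more prior convictions of any kind (+100%): $88,300 × 2 = $176,600.
Offense was committed for financial gain (+100%): $176,600 × 2 = $353,200.
Defendant is the primary caregiver for a dependent (−$19,500 flat): $353,200 − $19,500 = $333,700.
$333,700 is at or above the $5,500 minimum.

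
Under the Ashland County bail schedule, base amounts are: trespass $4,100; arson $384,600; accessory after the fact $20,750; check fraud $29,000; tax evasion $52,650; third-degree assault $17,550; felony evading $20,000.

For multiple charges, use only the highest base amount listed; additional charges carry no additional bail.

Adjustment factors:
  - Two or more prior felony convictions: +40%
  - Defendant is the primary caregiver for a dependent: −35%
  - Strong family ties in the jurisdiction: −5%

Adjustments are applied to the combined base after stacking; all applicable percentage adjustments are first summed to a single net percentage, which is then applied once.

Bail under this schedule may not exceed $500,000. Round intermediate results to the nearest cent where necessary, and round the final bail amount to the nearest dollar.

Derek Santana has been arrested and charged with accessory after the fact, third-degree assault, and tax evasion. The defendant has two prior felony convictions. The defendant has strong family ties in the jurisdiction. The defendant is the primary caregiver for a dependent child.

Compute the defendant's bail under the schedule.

$52,650

Base amounts from the schedule: accessory after the fact $20,750; third-degree assault $17,550; tax evasion $52,650.
Stacking rule: use the highest base only. Highest is tax evasion at $52,650. Combined base = $52,650.
Net percentage adjustment: +40% −35% −5% = +0%. $52,650 × 1 = $52,650.
$52,650 is within the $500,000 maximum.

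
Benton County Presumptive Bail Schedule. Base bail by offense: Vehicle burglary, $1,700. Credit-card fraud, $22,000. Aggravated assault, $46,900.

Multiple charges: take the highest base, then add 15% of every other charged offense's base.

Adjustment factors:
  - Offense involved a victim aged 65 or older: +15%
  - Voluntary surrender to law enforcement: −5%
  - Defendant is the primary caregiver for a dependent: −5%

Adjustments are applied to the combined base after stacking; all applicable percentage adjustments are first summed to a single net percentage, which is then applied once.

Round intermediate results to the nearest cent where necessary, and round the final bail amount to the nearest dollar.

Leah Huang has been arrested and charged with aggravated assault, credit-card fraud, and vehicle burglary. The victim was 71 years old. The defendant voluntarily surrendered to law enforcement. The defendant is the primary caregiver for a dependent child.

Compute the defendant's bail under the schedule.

$52,978

Base amounts from the schedule: aggravated assault $46,900; credit-card fraud $22,000; vehicle burglary $1,700.
Stacking rule: highest base plus 15% of each additional charge. Highest is aggravated assault at $46,900. Additional: $22,000 × 15% = $3,300; $1,700 × 15% = $255. Combined base = $46,900 + $3,555 = $50,455.
Net percentage adjustment: +15% −5% −5% = +5%. $50,455 × 1.05 = $52,977.75.
Rounded to the nearest dollar: $52,978.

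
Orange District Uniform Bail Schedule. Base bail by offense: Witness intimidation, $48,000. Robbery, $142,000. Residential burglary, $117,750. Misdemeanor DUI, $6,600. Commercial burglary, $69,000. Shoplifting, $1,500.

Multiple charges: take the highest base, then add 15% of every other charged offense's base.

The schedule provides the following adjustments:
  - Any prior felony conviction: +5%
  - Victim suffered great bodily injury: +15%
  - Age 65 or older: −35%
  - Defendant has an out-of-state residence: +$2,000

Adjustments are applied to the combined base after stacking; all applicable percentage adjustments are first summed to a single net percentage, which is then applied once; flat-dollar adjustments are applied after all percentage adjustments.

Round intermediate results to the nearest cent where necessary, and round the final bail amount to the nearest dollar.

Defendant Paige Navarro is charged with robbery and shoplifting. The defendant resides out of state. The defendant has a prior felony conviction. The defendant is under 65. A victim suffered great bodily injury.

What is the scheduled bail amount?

Base amounts from the schedule: robbery $142,000; shoplifting $1,500.
Stacking rule: highest base plus 15% of each additional charge. Highest is robbery at $142,000. Additional: $1,500 × 15% = $225. Combined base = $142,000 + $225 = $142,225.
Net percentage adjustment: +5% +15% = +20%. $142,225 × 1.2 = $170,670.
Defendant has an out-of-state residence (+$2,000 flat): $170,670 + $2,000 = $172,670.

$172,670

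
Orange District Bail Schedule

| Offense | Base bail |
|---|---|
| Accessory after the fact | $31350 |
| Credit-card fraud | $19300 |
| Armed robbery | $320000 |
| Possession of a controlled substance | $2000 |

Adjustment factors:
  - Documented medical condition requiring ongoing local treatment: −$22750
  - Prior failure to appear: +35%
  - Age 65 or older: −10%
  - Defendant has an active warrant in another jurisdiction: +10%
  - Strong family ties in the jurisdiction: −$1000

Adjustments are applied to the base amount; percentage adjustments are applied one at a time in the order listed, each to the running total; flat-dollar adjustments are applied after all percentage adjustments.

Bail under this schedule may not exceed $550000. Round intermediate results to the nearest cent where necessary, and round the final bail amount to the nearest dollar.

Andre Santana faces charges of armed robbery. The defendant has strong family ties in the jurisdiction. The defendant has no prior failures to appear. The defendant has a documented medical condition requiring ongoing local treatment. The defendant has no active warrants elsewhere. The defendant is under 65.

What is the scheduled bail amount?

Base amounts from the schedule: armed robbery $320000.
Single charge. Combined base = $320000.
Documented medical condition requiring ongoing local treatment (−$22750 flat): $320000 − $22750 = $297250.
Strong family ties in the jurisdiction (−$1000 flat): $297250 − $1000 = $296250.
$296250 is within the $550000 maximum.

$296250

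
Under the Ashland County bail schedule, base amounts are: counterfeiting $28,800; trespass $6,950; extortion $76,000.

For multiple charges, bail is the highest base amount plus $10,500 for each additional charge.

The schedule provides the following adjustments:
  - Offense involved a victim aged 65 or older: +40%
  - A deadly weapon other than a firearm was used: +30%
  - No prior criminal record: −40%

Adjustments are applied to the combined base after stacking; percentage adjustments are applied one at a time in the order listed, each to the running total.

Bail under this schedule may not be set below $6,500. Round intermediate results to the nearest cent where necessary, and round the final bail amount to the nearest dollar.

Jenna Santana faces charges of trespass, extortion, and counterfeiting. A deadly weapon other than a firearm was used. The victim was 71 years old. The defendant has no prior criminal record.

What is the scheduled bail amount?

Base amounts from the schedule: trespass $6,950; extortion $76,000; counterfeiting $28,800.
Stacking rule: highest base plus $10,500 per additional charge. Highest is extortion at $76,000; 2 additional charges → +$21,000. Combined base = $97,000.
Offense involved a victim aged 65 or older (+40%): $97,000 × 1.4 = $135,800.
A deadly weapon other than a firearm was used (+30%): $135,800 × 1.3 = $176,540.
No prior criminal record (−40%): $176,540 × 0.6 = $105,924.
$105,924 is at or above the $6,500 minimum.

$105,924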